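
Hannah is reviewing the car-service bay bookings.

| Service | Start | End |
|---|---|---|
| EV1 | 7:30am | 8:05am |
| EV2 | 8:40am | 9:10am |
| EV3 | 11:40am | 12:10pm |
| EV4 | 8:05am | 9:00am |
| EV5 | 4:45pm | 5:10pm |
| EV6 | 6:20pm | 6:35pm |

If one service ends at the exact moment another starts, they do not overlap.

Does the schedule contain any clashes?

Sorted by start: EV1, EV4, EV2, EV3, EV5, EV6.
EV4 starts exactly when EV1 ends (back-to-back, no overlap); EV1 is clear from here.
EV2 starts before EV4 ends → EV4 and EV2 overlap.
That's a conflict, so the schedule is not conflict-free.

Yes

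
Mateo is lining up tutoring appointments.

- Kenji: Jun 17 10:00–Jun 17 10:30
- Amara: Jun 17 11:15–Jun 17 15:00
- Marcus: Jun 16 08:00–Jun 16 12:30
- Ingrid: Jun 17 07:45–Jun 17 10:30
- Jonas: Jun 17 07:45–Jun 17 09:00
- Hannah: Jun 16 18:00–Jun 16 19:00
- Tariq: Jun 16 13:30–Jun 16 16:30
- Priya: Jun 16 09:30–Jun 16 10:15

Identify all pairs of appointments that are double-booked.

Sorted by start: Marcus, Priya, Tariq, Hannah, Ingrid, Jonas, Kenji, Amara.
Priya starts before Marcus ends → Marcus and Priya overlap.
Tariq starts after Marcus ends, so Marcus has no further overlaps.
Tariq starts after Priya ends, so Priya has no further overlaps.
Hannah starts after Tariq ends, so Tariq has no further overlaps.
Ingrid starts after Hannah ends, so Hannah has no further overlaps.
Jonas starts before Ingrid ends → Ingrid and Jonas overlap.
Kenji starts before Ingrid ends → Ingrid and Kenji overlap.
Amara starts after Ingrid ends.
Kenji starts after Jonas ends, so Jonas has no further overlaps.
Amara starts after Kenji ends.

Ingrid & Jonas, Ingrid & Kenji, Marcus & Priya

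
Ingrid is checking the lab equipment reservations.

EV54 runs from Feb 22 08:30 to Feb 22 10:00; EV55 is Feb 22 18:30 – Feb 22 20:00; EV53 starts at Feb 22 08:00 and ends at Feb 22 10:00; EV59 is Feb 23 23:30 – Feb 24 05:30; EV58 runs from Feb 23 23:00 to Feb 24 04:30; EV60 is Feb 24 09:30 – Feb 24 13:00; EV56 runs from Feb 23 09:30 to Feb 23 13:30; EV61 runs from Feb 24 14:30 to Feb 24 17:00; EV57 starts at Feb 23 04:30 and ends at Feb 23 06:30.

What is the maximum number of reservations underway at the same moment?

2

Walk through starts and ends in time order (an end at T is processed before a start at T):
Feb 22 08:00 start EV53 → 1
Feb 22 08:30 start EV54 → 2
Feb 22 10:00 end EV53 → 1
Feb 22 10:00 end EV54 → 0
Feb 22 18:30 start EV55 → 1
Feb 22 20:00 end EV55 → 0
Feb 23 04:30 start EV57 → 1
Feb 23 06:30 end EV57 → 0
Feb 23 09:30 start EV56 → 1
Feb 23 13:30 end EV56 → 0
Feb 23 23:00 start EV58 → 1
Feb 23 23:30 start EV59 → 2
Feb 24 04:30 end EV58 → 1
Feb 24 05:30 end EV59 → 0
Feb 24 09:30 start EV60 → 1
Feb 24 13:00 end EV60 → 0
Feb 24 14:30 start EV61 → 1
Feb 24 17:00 end EV61 → 0
Peak is 2, at Feb 22 08:30 (EV53, EV54).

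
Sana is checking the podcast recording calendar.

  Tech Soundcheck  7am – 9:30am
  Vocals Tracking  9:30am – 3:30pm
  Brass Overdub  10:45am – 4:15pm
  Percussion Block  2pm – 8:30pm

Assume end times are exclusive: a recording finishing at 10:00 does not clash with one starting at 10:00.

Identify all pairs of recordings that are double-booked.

Brass Overdub & Percussion Block, Brass Overdub & Vocals Tracking, Percussion Block & Vocals Tracking

Check each pair: they overlap iff neither finishes before the other starts.
Sorted by start: Tech Soundcheck, Vocals Tracking, Brass Overdub, Percussion Block.
Vocals Tracking starts exactly when Tech Soundcheck ends (back-to-back, no overlap) — done with Tech Soundcheck.
Brass Overdub starts before Vocals Tracking ends → Vocals Tracking and Brass Overdub overlap.
Percussion Block starts before Vocals Tracking ends → Vocals Tracking and Percussion Block overlap.
Percussion Block starts before Brass Overdub ends → Brass Overdub and Percussion Block overlap.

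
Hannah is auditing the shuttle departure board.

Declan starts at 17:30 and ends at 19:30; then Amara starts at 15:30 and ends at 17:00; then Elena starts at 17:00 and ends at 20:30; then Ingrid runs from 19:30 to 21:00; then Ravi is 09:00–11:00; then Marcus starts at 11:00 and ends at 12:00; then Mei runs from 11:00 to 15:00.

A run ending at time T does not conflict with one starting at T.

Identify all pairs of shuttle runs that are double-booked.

Sorted by start: Ravi, Mei, Marcus, Amara, Elena, Declan, Ingrid.
Mei starts exactly when Ravi ends (back-to-back, no overlap) — done with Ravi.
Marcus starts before Mei ends → Mei and Marcus overlap.
Amara starts after Mei ends — done with Mei.
Amara starts after Marcus ends — done with Marcus.
Elena starts exactly when Amara ends (back-to-back, no overlap) — done with Amara.
Declan starts before Elena ends → Elena and Declan overlap.
Ingrid starts before Elena ends → Elena and Ingrid overlap.
Ingrid starts exactly when Declan ends (back-to-back, no overlap).

Declan & Elena, Elena & Ingrid, Marcus & Mei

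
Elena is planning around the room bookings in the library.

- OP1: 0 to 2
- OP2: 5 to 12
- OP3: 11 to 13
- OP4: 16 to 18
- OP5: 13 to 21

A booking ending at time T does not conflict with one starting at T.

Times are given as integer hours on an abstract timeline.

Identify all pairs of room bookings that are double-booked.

Sorted by start: OP1, OP2, OP3, OP5, OP4.
OP2 starts after OP1 ends, so OP1 has no further overlaps.
OP3 starts before OP2 ends → OP2 and OP3 overlap.
OP5 starts after OP2 ends, so OP2 has no further overlaps.
OP5 starts exactly when OP3 ends (back-to-back, no overlap), so OP3 has no further overlaps.
OP4 starts before OP5 ends → OP5 and OP4 overlap.

OP2 & OP3, OP4 & OP5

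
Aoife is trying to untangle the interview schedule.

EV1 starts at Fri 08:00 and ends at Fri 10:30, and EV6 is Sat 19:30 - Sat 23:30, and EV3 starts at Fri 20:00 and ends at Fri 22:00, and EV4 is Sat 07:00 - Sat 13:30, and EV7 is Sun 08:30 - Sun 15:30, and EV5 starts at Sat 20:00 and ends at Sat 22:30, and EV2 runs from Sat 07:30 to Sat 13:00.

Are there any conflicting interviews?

Two intervals overlap when each starts before the other ends.
Sorted by start: EV1, EV3, EV4, EV2, EV6, EV5, EV7.
EV3 starts after EV1 ends — done with EV1.
EV4 starts after EV3 ends — done with EV3.
EV2 starts before EV4 ends → EV4 and EV2 overlap.
That's a conflict, so the schedule is not conflict-free.

Yes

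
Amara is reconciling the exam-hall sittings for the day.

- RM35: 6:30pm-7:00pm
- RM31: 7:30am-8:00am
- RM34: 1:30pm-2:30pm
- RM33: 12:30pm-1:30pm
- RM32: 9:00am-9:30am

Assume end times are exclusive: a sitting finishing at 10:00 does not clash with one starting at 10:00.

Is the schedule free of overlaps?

Yes

Sorted by start: RM31, RM32, RM33, RM34, RM35.
RM32 starts after RM31 ends; RM31 is clear from here.
RM33 starts after RM32 ends; RM32 is clear from here.
RM34 starts exactly when RM33 ends (back-to-back, no overlap); RM33 is clear from here.
RM35 starts after RM34 ends.
Every pair is clear; the schedule has no overlaps.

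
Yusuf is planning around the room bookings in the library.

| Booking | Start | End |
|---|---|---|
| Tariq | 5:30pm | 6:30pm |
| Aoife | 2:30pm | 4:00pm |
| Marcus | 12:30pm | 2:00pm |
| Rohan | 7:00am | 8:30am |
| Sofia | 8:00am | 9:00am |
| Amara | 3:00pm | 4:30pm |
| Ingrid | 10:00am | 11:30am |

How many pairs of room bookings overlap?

2

Two intervals overlap when each starts before the other ends.
Sorted by start: Rohan, Sofia, Ingrid, Marcus, Aoife, Amara, Tariq.
Sofia starts before Rohan ends → Rohan and Sofia overlap.
Ingrid starts after Rohan ends; Rohan is clear from here.
Ingrid starts after Sofia ends; Sofia is clear from here.
Marcus starts after Ingrid ends; Ingrid is clear from here.
Aoife starts after Marcus ends; Marcus is clear from here.
Amara starts before Aoife ends → Aoife and Amara overlap.
Tariq starts after Aoife ends.
Tariq starts after Amara ends.
Overlapping pairs: Amara & Aoife, Rohan & Sofia — 2 in total.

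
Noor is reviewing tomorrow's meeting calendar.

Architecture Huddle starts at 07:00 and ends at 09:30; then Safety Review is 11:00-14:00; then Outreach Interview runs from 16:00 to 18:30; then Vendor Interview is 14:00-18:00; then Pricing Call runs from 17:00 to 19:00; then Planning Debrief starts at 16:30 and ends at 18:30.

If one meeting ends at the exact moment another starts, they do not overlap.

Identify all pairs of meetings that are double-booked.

Check each pair: they overlap iff neither finishes before the other starts.
Sorted by start: Architecture Huddle, Safety Review, Vendor Interview, Outreach Interview, Planning Debrief, Pricing Call.
Safety Review starts after Architecture Huddle ends; Architecture Huddle is clear from here.
Vendor Interview starts exactly when Safety Review ends (back-to-back, no overlap); Safety Review is clear from here.
Outreach Interview starts before Vendor Interview ends → Vendor Interview and Outreach Interview overlap.
Planning Debrief starts before Vendor Interview ends → Vendor Interview and Planning Debrief overlap.
Pricing Call starts before Vendor Interview ends → Vendor Interview and Pricing Call overlap.
Planning Debrief starts before Outreach Interview ends → Outreach Interview and Planning Debrief overlap.
Pricing Call starts before Outreach Interview ends → Outreach Interview and Pricing Call overlap.
Pricing Call starts before Planning Debrief ends → Planning Debrief and Pricing Call overlap.

Outreach Interview & Planning Debrief, Outreach Interview & Pricing Call, Outreach Interview & Vendor Interview, Planning Debrief & Pricing Call, Planning Debrief & Vendor Interview, Pricing Call & Vendor Interview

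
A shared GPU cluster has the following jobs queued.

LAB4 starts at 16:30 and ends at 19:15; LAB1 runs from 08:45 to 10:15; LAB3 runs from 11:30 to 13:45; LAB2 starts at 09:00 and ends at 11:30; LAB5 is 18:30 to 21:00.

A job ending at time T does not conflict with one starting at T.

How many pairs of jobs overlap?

Two intervals overlap when each starts before the other ends.
Sorted by start: LAB1, LAB2, LAB3, LAB4, LAB5.
LAB2 starts before LAB1 ends → LAB1 and LAB2 overlap.
LAB3 starts after LAB1 ends; LAB1 is clear from here.
LAB3 starts exactly when LAB2 ends (back-to-back, no overlap); LAB2 is clear from here.
LAB4 starts after LAB3 ends; LAB3 is clear from here.
LAB5 starts before LAB4 ends → LAB4 and LAB5 overlap.
Overlapping pairs: LAB1 & LAB2, LAB4 & LAB5 — 2 in total.

2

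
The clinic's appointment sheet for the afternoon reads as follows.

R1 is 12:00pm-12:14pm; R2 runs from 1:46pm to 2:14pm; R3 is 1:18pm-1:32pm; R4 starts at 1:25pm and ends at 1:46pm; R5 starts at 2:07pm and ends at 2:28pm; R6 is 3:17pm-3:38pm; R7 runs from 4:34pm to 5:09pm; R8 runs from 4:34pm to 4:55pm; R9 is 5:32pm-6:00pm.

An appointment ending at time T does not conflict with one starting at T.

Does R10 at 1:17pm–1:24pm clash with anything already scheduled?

Yes — it overlaps R3

R1: ends 12:14pm at or before R10 starts 1:17pm → clear.
R3: starts 1:18pm before R10 ends 1:24pm, and ends 1:32pm after R10 starts 1:17pm → overlap.
R4: starts 1:25pm at or after R10 ends 1:24pm → clear.
R2: starts 1:46pm at or after R10 ends 1:24pm → clear.
R5: starts 2:07pm at or after R10 ends 1:24pm → clear.
R6: starts 3:17pm at or after R10 ends 1:24pm → clear.
R7: starts 4:34pm at or after R10 ends 1:24pm → clear.
R8: starts 4:34pm at or after R10 ends 1:24pm → clear.
R9: starts 5:32pm at or after R10 ends 1:24pm → clear.
R10 overlaps R3.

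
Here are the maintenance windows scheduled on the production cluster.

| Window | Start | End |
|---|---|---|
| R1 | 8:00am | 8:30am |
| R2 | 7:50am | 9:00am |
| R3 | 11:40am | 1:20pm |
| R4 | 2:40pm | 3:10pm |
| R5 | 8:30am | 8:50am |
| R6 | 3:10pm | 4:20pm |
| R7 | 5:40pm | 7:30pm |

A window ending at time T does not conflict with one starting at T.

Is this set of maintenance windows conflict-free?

No

Sorted by start: R2, R1, R5, R3, R4, R6, R7.
R1 starts before R2 ends → R2 and R1 overlap.
That's a conflict, so the schedule is not conflict-free.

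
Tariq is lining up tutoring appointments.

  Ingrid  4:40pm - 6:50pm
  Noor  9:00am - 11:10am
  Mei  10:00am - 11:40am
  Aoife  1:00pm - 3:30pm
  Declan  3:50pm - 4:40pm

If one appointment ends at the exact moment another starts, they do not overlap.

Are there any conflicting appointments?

Yes

Two intervals overlap when each starts before the other ends.
Sorted by start: Noor, Mei, Aoife, Declan, Ingrid.
Mei starts before Noor ends → Noor and Mei overlap.
That's a conflict, so the schedule is not conflict-free.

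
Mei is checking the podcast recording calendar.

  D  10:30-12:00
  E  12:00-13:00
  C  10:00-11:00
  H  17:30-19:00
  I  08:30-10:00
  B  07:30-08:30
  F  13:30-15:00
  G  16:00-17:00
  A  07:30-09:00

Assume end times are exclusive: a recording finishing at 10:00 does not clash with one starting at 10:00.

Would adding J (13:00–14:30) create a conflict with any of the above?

Yes — it overlaps F

A: ends 09:00 at or before J starts 13:00 → clear.
B: ends 08:30 at or before J starts 13:00 → clear.
I: ends 10:00 at or before J starts 13:00 → clear.
C: ends 11:00 at or before J starts 13:00 → clear.
D: ends 12:00 at or before J starts 13:00 → clear.
E: ends 13:00 at or before J starts 13:00 → clear.
F: starts 13:30 before J ends 14:30, and ends 15:00 after J starts 13:00 → overlap.
G: starts 16:00 at or after J ends 14:30 → clear.
H: starts 17:30 at or after J ends 14:30 → clear.
J overlaps F.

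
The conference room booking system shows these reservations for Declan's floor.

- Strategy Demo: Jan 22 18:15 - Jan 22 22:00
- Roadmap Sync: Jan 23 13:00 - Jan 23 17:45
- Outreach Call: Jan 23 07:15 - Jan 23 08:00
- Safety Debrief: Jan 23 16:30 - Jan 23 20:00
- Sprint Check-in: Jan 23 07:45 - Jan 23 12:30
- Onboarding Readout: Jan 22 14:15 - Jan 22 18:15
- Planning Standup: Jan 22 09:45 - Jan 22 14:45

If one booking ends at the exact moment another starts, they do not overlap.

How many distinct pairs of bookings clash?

Sorted by start: Planning Standup, Onboarding Readout, Strategy Demo, Outreach Call, Sprint Check-in, Roadmap Sync, Safety Debrief.
Onboarding Readout starts before Planning Standup ends → Planning Standup and Onboarding Readout overlap.
Strategy Demo starts after Planning Standup ends; Planning Standup is clear from here.
Strategy Demo starts exactly when Onboarding Readout ends (back-to-back, no overlap); Onboarding Readout is clear from here.
Outreach Call starts after Strategy Demo ends; Strategy Demo is clear from here.
Sprint Check-in starts before Outreach Call ends → Outreach Call and Sprint Check-in overlap.
Roadmap Sync starts after Outreach Call ends; Outreach Call is clear from here.
Roadmap Sync starts after Sprint Check-in ends; Sprint Check-in is clear from here.
Safety Debrief starts before Roadmap Sync ends → Roadmap Sync and Safety Debrief overlap.
Overlapping pairs: Onboarding Readout & Planning Standup, Outreach Call & Sprint Check-in, Roadmap Sync & Safety Debrief — 3 in total.

3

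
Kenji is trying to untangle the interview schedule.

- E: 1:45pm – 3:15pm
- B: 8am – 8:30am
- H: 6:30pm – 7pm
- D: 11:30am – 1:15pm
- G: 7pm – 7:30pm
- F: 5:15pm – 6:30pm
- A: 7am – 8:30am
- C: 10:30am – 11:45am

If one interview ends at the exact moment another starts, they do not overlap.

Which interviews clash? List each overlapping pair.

Sorted by start: A, B, C, D, E, F, H, G.
B starts before A ends → A and B overlap.
C starts after A ends — done with A.
C starts after B ends — done with B.
D starts before C ends → C and D overlap.
E starts after C ends — done with C.
E starts after D ends — done with D.
F starts after E ends — done with E.
H starts exactly when F ends (back-to-back, no overlap) — done with F.
G starts exactly when H ends (back-to-back, no overlap).

A & B, C & D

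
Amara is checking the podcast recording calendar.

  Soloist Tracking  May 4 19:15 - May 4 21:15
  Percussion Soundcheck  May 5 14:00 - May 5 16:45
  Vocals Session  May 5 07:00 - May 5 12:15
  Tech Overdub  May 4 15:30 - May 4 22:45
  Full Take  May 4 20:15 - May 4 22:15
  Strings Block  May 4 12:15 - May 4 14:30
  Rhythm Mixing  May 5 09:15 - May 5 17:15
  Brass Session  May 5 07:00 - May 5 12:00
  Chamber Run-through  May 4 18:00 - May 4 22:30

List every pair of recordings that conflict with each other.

Brass Session & Rhythm Mixing, Brass Session & Vocals Session, Chamber Run-through & Full Take, Chamber Run-through & Soloist Tracking, Chamber Run-through & Tech Overdub, Full Take & Soloist Tracking, Full Take & Tech Overdub, Percussion Soundcheck & Rhythm Mixing, Rhythm Mixing & Vocals Session, Soloist Tracking & Tech Overdub

Sorted by start: Strings Block, Tech Overdub, Chamber Run-through, Soloist Tracking, Full Take, Vocals Session, Brass Session, Rhythm Mixing, Percussion Soundcheck.
Tech Overdub starts after Strings Block ends; Strings Block is clear from here.
Chamber Run-through starts before Tech Overdub ends → Tech Overdub and Chamber Run-through overlap.
Soloist Tracking starts before Tech Overdub ends → Tech Overdub and Soloist Tracking overlap.
Full Take starts before Tech Overdub ends → Tech Overdub and Full Take overlap.
Vocals Session starts after Tech Overdub ends; Tech Overdub is clear from here.
Soloist Tracking starts before Chamber Run-through ends → Chamber Run-through and Soloist Tracking overlap.
Full Take starts before Chamber Run-through ends → Chamber Run-through and Full Take overlap.
Vocals Session starts after Chamber Run-through ends; Chamber Run-through is clear from here.
Full Take starts before Soloist Tracking ends → Soloist Tracking and Full Take overlap.
Vocals Session starts after Soloist Tracking ends; Soloist Tracking is clear from here.
Vocals Session starts after Full Take ends; Full Take is clear from here.
Brass Session starts before Vocals Session ends → Vocals Session and Brass Session overlap.
Rhythm Mixing starts before Vocals Session ends → Vocals Session and Rhythm Mixing overlap.
Percussion Soundcheck starts after Vocals Session ends.
Rhythm Mixing starts before Brass Session ends → Brass Session and Rhythm Mixing overlap.
Percussion Soundcheck starts after Brass Session ends.
Percussion Soundcheck starts before Rhythm Mixing ends → Rhythm Mixing and Percussion Soundcheck overlap.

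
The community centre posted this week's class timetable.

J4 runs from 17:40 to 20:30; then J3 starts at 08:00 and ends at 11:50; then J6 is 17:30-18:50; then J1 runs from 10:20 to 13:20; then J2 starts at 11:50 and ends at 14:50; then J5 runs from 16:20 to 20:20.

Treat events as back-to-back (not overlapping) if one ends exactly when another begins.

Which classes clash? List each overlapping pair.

J1 & J2, J1 & J3, J4 & J5, J4 & J6, J5 & J6

Sorted by start: J3, J1, J2, J5, J6, J4.
J1 starts before J3 ends → J3 and J1 overlap.
J2 starts exactly when J3 ends (back-to-back, no overlap), so nothing later overlaps J3 either.
J2 starts before J1 ends → J1 and J2 overlap.
J5 starts after J1 ends, so nothing later overlaps J1 either.
J5 starts after J2 ends, so nothing later overlaps J2 either.
J6 starts before J5 ends → J5 and J6 overlap.
J4 starts before J5 ends → J5 and J4 overlap.
J4 starts before J6 ends → J6 and J4 overlap.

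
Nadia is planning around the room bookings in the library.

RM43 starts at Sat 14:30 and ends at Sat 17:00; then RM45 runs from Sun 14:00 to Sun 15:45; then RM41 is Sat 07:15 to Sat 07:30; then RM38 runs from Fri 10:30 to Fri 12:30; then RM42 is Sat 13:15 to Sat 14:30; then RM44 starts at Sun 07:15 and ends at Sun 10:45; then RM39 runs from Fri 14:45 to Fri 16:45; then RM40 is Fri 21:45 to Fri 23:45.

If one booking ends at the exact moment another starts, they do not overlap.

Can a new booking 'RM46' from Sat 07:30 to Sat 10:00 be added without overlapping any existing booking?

RM38: ends Fri 12:30 at or before RM46 starts Sat 07:30 → clear.
RM39: ends Fri 16:45 at or before RM46 starts Sat 07:30 → clear.
RM40: ends Fri 23:45 at or before RM46 starts Sat 07:30 → clear.
RM41: ends Sat 07:30 at or before RM46 starts Sat 07:30 → clear.
RM42: starts Sat 13:15 at or after RM46 ends Sat 10:00 → clear.
RM43: starts Sat 14:30 at or after RM46 ends Sat 10:00 → clear.
RM44: starts Sun 07:15 at or after RM46 ends Sat 10:00 → clear.
RM45: starts Sun 14:00 at or after RM46 ends Sat 10:00 → clear.

Yes — the slot is free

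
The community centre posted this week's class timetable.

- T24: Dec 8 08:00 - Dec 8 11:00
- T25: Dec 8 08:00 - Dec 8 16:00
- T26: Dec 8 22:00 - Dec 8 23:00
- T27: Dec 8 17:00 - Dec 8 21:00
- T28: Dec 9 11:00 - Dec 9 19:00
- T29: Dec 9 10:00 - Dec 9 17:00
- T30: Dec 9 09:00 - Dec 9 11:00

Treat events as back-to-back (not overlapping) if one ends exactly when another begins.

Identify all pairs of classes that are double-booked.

Sorted by start: T24, T25, T27, T26, T30, T29, T28.
T25 starts before T24 ends → T24 and T25 overlap.
T27 starts after T24 ends — done with T24.
T27 starts after T25 ends — done with T25.
T26 starts after T27 ends — done with T27.
T30 starts after T26 ends — done with T26.
T29 starts before T30 ends → T30 and T29 overlap.
T28 starts exactly when T30 ends (back-to-back, no overlap).
T28 starts before T29 ends → T29 and T28 overlap.

T24 & T25, T28 & T29, T29 & T30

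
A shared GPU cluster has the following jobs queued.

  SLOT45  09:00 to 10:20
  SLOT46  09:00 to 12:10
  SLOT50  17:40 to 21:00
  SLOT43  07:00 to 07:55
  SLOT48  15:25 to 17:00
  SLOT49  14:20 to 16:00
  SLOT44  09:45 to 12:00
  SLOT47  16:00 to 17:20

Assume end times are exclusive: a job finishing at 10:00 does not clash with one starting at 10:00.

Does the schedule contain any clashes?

Check each pair: they overlap iff neither finishes before the other starts.
Sorted by start: SLOT43, SLOT45, SLOT46, SLOT44, SLOT49, SLOT48, SLOT47, SLOT50.
SLOT45 starts after SLOT43 ends, so SLOT43 has no further overlaps.
SLOT46 starts before SLOT45 ends → SLOT45 and SLOT46 overlap.
That's a conflict, so the schedule is not conflict-free.

Yes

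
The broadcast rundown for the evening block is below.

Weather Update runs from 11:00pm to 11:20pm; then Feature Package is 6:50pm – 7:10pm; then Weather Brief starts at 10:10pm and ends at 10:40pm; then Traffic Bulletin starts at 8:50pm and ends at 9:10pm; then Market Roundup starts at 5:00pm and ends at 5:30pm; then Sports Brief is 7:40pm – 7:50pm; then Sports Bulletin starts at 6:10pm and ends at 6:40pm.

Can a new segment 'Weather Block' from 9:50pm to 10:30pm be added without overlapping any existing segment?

Market Roundup: ends 5:30pm at or before Weather Block starts 9:50pm → clear.
Sports Bulletin: ends 6:40pm at or before Weather Block starts 9:50pm → clear.
Feature Package: ends 7:10pm at or before Weather Block starts 9:50pm → clear.
Sports Brief: ends 7:50pm at or before Weather Block starts 9:50pm → clear.
Traffic Bulletin: ends 9:10pm at or before Weather Block starts 9:50pm → clear.
Weather Brief: starts 10:10pm before Weather Block ends 10:30pm, and ends 10:40pm after Weather Block starts 9:50pm → overlap.
Weather Update: starts 11:00pm at or after Weather Block ends 10:30pm → clear.
Weather Block overlaps Weather Brief.

No — it overlaps Weather Brief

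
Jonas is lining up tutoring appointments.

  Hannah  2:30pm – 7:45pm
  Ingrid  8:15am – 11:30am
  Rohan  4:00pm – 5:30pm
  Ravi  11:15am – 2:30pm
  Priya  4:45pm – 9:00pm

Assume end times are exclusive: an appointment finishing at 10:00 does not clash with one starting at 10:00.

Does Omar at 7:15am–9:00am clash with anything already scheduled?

Yes — it overlaps Ingrid

Ingrid: starts 8:15am before Omar ends 9:00am, and ends 11:30am after Omar starts 7:15am → overlap.
Ravi: starts 11:15am at or after Omar ends 9:00am → clear.
Hannah: starts 2:30pm at or after Omar ends 9:00am → clear.
Rohan: starts 4:00pm at or after Omar ends 9:00am → clear.
Priya: starts 4:45pm at or after Omar ends 9:00am → clear.
Omar overlaps Ingrid.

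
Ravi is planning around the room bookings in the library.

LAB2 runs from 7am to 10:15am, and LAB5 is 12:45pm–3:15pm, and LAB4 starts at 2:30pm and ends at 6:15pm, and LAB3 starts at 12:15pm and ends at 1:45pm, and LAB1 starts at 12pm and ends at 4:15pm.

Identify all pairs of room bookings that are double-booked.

Two intervals overlap when each starts before the other ends.
Sorted by start: LAB2, LAB1, LAB3, LAB5, LAB4.
LAB1 starts after LAB2 ends, so LAB2 has no further overlaps.
LAB3 starts before LAB1 ends → LAB1 and LAB3 overlap.
LAB5 starts before LAB1 ends → LAB1 and LAB5 overlap.
LAB4 starts before LAB1 ends → LAB1 and LAB4 overlap.
LAB5 starts before LAB3 ends → LAB3 and LAB5 overlap.
LAB4 starts after LAB3 ends.
LAB4 starts before LAB5 ends → LAB5 and LAB4 overlap.

LAB1 & LAB3, LAB1 & LAB4, LAB1 & LAB5, LAB3 & LAB5, LAB4 & LAB5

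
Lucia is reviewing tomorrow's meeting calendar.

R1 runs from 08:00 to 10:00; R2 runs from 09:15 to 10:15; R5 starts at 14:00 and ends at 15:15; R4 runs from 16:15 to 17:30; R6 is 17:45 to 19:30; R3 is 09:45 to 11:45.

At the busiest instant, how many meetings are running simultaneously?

Sweep the timeline, counting +1 at each start and −1 at each end (ends before starts at a tie):
08:00 start R1 → 1
09:15 start R2 → 2
09:45 start R3 → 3
10:00 end R1 → 2
10:15 end R2 → 1
11:45 end R3 → 0
14:00 start R5 → 1
15:15 end R5 → 0
16:15 start R4 → 1
17:30 end R4 → 0
17:45 start R6 → 1
19:30 end R6 → 0
Peak is 3, at 09:45 (R1, R2, R3).

3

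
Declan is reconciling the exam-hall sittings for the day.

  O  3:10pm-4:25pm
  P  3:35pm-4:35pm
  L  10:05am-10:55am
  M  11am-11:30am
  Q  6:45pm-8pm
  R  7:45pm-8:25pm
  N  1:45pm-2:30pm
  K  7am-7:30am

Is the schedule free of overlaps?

Check each pair: they overlap iff neither finishes before the other starts.
Sorted by start: K, L, M, N, O, P, Q, R.
L starts after K ends; K is clear from here.
M starts after L ends; L is clear from here.
N starts after M ends; M is clear from here.
O starts after N ends; N is clear from here.
P starts before O ends → O and P overlap.
That's a conflict, so the schedule is not conflict-free.

No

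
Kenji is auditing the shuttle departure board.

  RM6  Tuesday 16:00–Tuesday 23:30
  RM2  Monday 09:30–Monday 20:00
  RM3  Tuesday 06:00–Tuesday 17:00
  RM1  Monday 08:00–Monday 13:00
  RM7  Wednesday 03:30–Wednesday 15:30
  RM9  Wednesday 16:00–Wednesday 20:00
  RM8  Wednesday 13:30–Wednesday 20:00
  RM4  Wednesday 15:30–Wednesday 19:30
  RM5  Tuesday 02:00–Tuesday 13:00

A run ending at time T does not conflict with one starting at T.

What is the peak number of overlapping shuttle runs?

3

Sort all start/end points and keep a running count:
Monday 08:00 start RM1 → 1
Monday 09:30 start RM2 → 2
Monday 13:00 end RM1 → 1
Monday 20:00 end RM2 → 0
Tuesday 02:00 start RM5 → 1
Tuesday 06:00 start RM3 → 2
Tuesday 13:00 end RM5 → 1
Tuesday 16:00 start RM6 → 2
Tuesday 17:00 end RM3 → 1
Tuesday 23:30 end RM6 → 0
Wednesday 03:30 start RM7 → 1
Wednesday 13:30 start RM8 → 2
Wednesday 15:30 end RM7 → 1
Wednesday 15:30 start RM4 → 2
Wednesday 16:00 start RM9 → 3
Wednesday 19:30 end RM4 → 2
Wednesday 20:00 end RM8 → 1
Wednesday 20:00 end RM9 → 0
Peak is 3, at Wednesday 16:00 (RM4, RM8, RM9).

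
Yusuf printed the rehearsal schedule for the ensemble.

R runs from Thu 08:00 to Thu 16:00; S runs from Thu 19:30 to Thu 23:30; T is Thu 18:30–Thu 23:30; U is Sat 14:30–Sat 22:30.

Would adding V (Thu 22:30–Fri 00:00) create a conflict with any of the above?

Yes — it overlaps S, T

R: ends Thu 16:00 at or before V starts Thu 22:30 → clear.
T: starts Thu 18:30 before V ends Fri 00:00, and ends Thu 23:30 after V starts Thu 22:30 → overlap.
S: starts Thu 19:30 before V ends Fri 00:00, and ends Thu 23:30 after V starts Thu 22:30 → overlap.
U: starts Sat 14:30 at or after V ends Fri 00:00 → clear.
V overlaps S, T.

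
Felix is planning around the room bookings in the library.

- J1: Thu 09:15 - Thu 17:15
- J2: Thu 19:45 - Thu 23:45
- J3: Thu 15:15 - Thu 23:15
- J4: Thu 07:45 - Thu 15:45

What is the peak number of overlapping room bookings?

Sweep the timeline, counting +1 at each start and −1 at each end (ends before starts at a tie):
Thu 07:45 start J4 → 1
Thu 09:15 start J1 → 2
Thu 15:15 start J3 → 3
Thu 15:45 end J4 → 2
Thu 17:15 end J1 → 1
Thu 19:45 start J2 → 2
Thu 23:15 end J3 → 1
Thu 23:45 end J2 → 0
Peak is 3, at Thu 15:15 (J1, J3, J4).

3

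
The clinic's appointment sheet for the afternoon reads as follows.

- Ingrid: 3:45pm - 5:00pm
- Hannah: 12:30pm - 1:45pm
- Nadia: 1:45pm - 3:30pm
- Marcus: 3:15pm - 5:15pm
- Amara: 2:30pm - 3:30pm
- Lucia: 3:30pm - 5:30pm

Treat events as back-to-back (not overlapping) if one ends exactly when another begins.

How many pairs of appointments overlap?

6

Sorted by start: Hannah, Nadia, Amara, Marcus, Lucia, Ingrid.
Nadia starts exactly when Hannah ends (back-to-back, no overlap) — done with Hannah.
Amara starts before Nadia ends → Nadia and Amara overlap.
Marcus starts before Nadia ends → Nadia and Marcus overlap.
Lucia starts exactly when Nadia ends (back-to-back, no overlap) — done with Nadia.
Marcus starts before Amara ends → Amara and Marcus overlap.
Lucia starts exactly when Amara ends (back-to-back, no overlap) — done with Amara.
Lucia starts before Marcus ends → Marcus and Lucia overlap.
Ingrid starts before Marcus ends → Marcus and Ingrid overlap.
Ingrid starts before Lucia ends → Lucia and Ingrid overlap.
Overlapping pairs: Amara & Marcus, Amara & Nadia, Ingrid & Lucia, Ingrid & Marcus, Lucia & Marcus, Marcus & Nadia — 6 in total.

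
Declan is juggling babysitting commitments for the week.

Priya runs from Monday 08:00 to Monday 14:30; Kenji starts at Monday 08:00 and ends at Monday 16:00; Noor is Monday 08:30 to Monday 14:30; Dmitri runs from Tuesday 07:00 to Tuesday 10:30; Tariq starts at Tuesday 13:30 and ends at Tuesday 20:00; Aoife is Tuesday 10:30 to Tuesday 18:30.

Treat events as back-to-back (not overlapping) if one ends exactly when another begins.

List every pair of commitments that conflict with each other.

Sorted by start: Priya, Kenji, Noor, Dmitri, Aoife, Tariq.
Kenji starts before Priya ends → Priya and Kenji overlap.
Noor starts before Priya ends → Priya and Noor overlap.
Dmitri starts after Priya ends; Priya is clear from here.
Noor starts before Kenji ends → Kenji and Noor overlap.
Dmitri starts after Kenji ends; Kenji is clear from here.
Dmitri starts after Noor ends; Noor is clear from here.
Aoife starts exactly when Dmitri ends (back-to-back, no overlap); Dmitri is clear from here.
Tariq starts before Aoife ends → Aoife and Tariq overlap.

Aoife & Tariq, Kenji & Noor, Kenji & Priya, Noor & Priya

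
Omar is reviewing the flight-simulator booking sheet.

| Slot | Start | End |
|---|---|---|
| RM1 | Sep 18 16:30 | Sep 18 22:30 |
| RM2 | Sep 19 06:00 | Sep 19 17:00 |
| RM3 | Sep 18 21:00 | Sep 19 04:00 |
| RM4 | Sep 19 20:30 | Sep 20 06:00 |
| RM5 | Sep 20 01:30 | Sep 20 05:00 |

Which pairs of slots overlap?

Two intervals overlap when each starts before the other ends.
Sorted by start: RM1, RM3, RM2, RM4, RM5.
RM3 starts before RM1 ends → RM1 and RM3 overlap.
RM2 starts after RM1 ends — done with RM1.
RM2 starts after RM3 ends — done with RM3.
RM4 starts after RM2 ends — done with RM2.
RM5 starts before RM4 ends → RM4 and RM5 overlap.

RM1 & RM3, RM4 & RM5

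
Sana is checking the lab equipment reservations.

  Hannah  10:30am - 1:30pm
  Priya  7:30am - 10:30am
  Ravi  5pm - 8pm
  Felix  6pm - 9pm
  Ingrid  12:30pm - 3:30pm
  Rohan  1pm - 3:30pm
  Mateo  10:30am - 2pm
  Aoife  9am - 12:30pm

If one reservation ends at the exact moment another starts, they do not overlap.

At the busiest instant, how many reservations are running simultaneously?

Sort all start/end points and keep a running count:
7:30am start Priya → 1
9am start Aoife → 2
10:30am end Priya → 1
10:30am start Hannah → 2
10:30am start Mateo → 3
12:30pm end Aoife → 2
12:30pm start Ingrid → 3
1pm start Rohan → 4
1:30pm end Hannah → 3
2pm end Mateo → 2
3:30pm end Ingrid → 1
3:30pm end Rohan → 0
5pm start Ravi → 1
6pm start Felix → 2
8pm end Ravi → 1
9pm end Felix → 0
Peak is 4, at 1pm (Hannah, Ingrid, Mateo, Rohan).

4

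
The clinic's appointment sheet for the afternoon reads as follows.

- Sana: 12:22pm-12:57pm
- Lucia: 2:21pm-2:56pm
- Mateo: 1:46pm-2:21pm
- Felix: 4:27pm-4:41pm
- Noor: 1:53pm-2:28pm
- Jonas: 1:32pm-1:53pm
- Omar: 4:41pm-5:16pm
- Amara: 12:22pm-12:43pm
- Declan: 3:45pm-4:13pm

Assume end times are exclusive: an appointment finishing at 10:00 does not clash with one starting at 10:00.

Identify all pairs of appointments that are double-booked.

Two intervals overlap when each starts before the other ends.
Sorted by start: Amara, Sana, Jonas, Mateo, Noor, Lucia, Declan, Felix, Omar.
Sana starts before Amara ends → Amara and Sana overlap.
Jonas starts after Amara ends, so Amara has no further overlaps.
Jonas starts after Sana ends, so Sana has no further overlaps.
Mateo starts before Jonas ends → Jonas and Mateo overlap.
Noor starts exactly when Jonas ends (back-to-back, no overlap), so Jonas has no further overlaps.
Noor starts before Mateo ends → Mateo and Noor overlap.
Lucia starts exactly when Mateo ends (back-to-back, no overlap), so Mateo has no further overlaps.
Lucia starts before Noor ends → Noor and Lucia overlap.
Declan starts after Noor ends, so Noor has no further overlaps.
Declan starts after Lucia ends, so Lucia has no further overlaps.
Felix starts after Declan ends, so Declan has no further overlaps.
Omar starts exactly when Felix ends (back-to-back, no overlap).

Amara & Sana, Jonas & Mateo, Lucia & Noor, Mateo & Noor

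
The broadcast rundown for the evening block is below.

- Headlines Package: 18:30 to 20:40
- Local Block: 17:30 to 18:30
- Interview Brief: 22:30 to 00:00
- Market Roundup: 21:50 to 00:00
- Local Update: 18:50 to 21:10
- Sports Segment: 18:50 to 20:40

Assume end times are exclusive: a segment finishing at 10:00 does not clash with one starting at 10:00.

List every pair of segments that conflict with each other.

Headlines Package & Local Update, Headlines Package & Sports Segment, Interview Brief & Market Roundup, Local Update & Sports Segment

Sorted by start: Local Block, Headlines Package, Sports Segment, Local Update, Market Roundup, Interview Brief.
Headlines Package starts exactly when Local Block ends (back-to-back, no overlap) — done with Local Block.
Sports Segment starts before Headlines Package ends → Headlines Package and Sports Segment overlap.
Local Update starts before Headlines Package ends → Headlines Package and Local Update overlap.
Market Roundup starts after Headlines Package ends — done with Headlines Package.
Local Update starts before Sports Segment ends → Sports Segment and Local Update overlap.
Market Roundup starts after Sports Segment ends — done with Sports Segment.
Market Roundup starts after Local Update ends — done with Local Update.
Interview Brief starts before Market Roundup ends → Market Roundup and Interview Brief overlap.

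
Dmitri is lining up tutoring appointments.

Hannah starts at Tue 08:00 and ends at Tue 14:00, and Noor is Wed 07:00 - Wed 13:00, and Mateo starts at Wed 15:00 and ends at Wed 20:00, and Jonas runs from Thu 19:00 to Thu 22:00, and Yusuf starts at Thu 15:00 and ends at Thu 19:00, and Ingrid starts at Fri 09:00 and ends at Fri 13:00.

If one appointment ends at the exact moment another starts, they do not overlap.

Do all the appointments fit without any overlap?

Sorted by start: Hannah, Noor, Mateo, Yusuf, Jonas, Ingrid.
Noor starts after Hannah ends; Hannah is clear from here.
Mateo starts after Noor ends; Noor is clear from here.
Yusuf starts after Mateo ends; Mateo is clear from here.
Jonas starts exactly when Yusuf ends (back-to-back, no overlap); Yusuf is clear from here.
Ingrid starts after Jonas ends.
Every pair is clear; the schedule has no overlaps.

Yes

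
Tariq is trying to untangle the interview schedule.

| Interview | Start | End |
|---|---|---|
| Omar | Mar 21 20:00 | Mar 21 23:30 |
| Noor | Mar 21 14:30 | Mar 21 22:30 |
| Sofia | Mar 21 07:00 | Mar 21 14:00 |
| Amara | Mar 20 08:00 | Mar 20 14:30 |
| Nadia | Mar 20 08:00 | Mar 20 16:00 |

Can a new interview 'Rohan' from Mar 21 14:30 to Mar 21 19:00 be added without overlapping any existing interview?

No — it overlaps Noor

Amara: ends Mar 20 14:30 at or before Rohan starts Mar 21 14:30 → clear.
Nadia: ends Mar 20 16:00 at or before Rohan starts Mar 21 14:30 → clear.
Sofia: ends Mar 21 14:00 at or before Rohan starts Mar 21 14:30 → clear.
Noor: starts Mar 21 14:30 before Rohan ends Mar 21 19:00, and ends Mar 21 22:30 after Rohan starts Mar 21 14:30 → overlap.
Omar: starts Mar 21 20:00 at or after Rohan ends Mar 21 19:00 → clear.
Rohan overlaps Noor.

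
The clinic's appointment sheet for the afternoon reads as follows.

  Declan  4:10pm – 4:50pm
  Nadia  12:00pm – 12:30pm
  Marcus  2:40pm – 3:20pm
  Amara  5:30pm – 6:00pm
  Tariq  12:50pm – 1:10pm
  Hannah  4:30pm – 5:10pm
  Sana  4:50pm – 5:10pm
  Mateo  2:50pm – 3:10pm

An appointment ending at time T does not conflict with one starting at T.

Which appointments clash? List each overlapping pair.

Declan & Hannah, Hannah & Sana, Marcus & Mateo

Sorted by start: Nadia, Tariq, Marcus, Mateo, Declan, Hannah, Sana, Amara.
Tariq starts after Nadia ends, so Nadia has no further overlaps.
Marcus starts after Tariq ends, so Tariq has no further overlaps.
Mateo starts before Marcus ends → Marcus and Mateo overlap.
Declan starts after Marcus ends, so Marcus has no further overlaps.
Declan starts after Mateo ends, so Mateo has no further overlaps.
Hannah starts before Declan ends → Declan and Hannah overlap.
Sana starts exactly when Declan ends (back-to-back, no overlap), so Declan has no further overlaps.
Sana starts before Hannah ends → Hannah and Sana overlap.
Amara starts after Hannah ends.
Amara starts after Sana ends.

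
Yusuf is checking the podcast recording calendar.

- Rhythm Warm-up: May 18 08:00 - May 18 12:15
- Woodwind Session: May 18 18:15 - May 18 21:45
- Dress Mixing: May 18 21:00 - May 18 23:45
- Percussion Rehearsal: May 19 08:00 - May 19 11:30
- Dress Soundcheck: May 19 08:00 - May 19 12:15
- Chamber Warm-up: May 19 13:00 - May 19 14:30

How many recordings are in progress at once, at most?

2

Sweep the timeline, counting +1 at each start and −1 at each end (ends before starts at a tie):
May 18 08:00 start Rhythm Warm-up → 1
May 18 12:15 end Rhythm Warm-up → 0
May 18 18:15 start Woodwind Session → 1
May 18 21:00 start Dress Mixing → 2
May 18 21:45 end Woodwind Session → 1
May 18 23:45 end Dress Mixing → 0
May 19 08:00 start Dress Soundcheck → 1
May 19 08:00 start Percussion Rehearsal → 2
May 19 11:30 end Percussion Rehearsal → 1
May 19 12:15 end Dress Soundcheck → 0
May 19 13:00 start Chamber Warm-up → 1
May 19 14:30 end Chamber Warm-up → 0
Peak is 2, at May 18 21:00 (Dress Mixing, Woodwind Session).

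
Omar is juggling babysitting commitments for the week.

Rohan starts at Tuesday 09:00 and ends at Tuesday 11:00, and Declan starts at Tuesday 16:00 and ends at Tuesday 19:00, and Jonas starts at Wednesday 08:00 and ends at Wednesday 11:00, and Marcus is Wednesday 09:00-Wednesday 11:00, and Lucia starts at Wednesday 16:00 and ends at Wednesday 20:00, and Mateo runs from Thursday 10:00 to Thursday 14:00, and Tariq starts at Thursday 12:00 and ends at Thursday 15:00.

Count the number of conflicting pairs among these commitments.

Sorted by start: Rohan, Declan, Jonas, Marcus, Lucia, Mateo, Tariq.
Declan starts after Rohan ends, so Rohan has no further overlaps.
Jonas starts after Declan ends, so Declan has no further overlaps.
Marcus starts before Jonas ends → Jonas and Marcus overlap.
Lucia starts after Jonas ends, so Jonas has no further overlaps.
Lucia starts after Marcus ends, so Marcus has no further overlaps.
Mateo starts after Lucia ends, so Lucia has no further overlaps.
Tariq starts before Mateo ends → Mateo and Tariq overlap.
Overlapping pairs: Jonas & Marcus, Mateo & Tariq — 2 in total.

2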